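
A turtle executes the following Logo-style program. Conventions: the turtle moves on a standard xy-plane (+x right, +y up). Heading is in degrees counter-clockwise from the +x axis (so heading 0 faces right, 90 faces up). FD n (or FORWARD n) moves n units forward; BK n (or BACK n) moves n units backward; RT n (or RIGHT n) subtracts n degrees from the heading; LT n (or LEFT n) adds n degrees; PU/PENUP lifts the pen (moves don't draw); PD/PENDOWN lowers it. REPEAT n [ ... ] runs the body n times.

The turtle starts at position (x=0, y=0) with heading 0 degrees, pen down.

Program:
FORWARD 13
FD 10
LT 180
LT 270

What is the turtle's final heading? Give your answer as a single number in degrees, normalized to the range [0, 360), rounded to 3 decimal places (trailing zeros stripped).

Answer: 90

Derivation:
Executing turtle program step by step:
Start: pos=(0,0), heading=0, pen down
FD 13: (0,0) -> (13,0) [heading=0, draw]
FD 10: (13,0) -> (23,0) [heading=0, draw]
LT 180: heading 0 -> 180
LT 270: heading 180 -> 90
Final: pos=(23,0), heading=90, 2 segment(s) drawn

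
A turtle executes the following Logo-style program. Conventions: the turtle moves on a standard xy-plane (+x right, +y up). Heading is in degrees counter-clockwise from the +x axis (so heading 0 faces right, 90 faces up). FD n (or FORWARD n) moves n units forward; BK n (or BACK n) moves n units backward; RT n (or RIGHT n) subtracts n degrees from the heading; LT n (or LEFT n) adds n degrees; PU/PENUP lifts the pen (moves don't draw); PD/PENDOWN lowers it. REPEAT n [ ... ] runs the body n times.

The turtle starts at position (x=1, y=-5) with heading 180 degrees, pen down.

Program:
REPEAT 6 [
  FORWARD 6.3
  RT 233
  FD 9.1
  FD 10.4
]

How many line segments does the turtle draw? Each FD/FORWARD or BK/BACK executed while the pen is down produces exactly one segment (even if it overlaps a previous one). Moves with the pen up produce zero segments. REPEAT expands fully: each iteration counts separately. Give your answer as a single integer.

Answer: 18

Derivation:
Executing turtle program step by step:
Start: pos=(1,-5), heading=180, pen down
REPEAT 6 [
  -- iteration 1/6 --
  FD 6.3: (1,-5) -> (-5.3,-5) [heading=180, draw]
  RT 233: heading 180 -> 307
  FD 9.1: (-5.3,-5) -> (0.177,-12.268) [heading=307, draw]
  FD 10.4: (0.177,-12.268) -> (6.435,-20.573) [heading=307, draw]
  -- iteration 2/6 --
  FD 6.3: (6.435,-20.573) -> (10.227,-25.605) [heading=307, draw]
  RT 233: heading 307 -> 74
  FD 9.1: (10.227,-25.605) -> (12.735,-16.857) [heading=74, draw]
  FD 10.4: (12.735,-16.857) -> (15.602,-6.86) [heading=74, draw]
  -- iteration 3/6 --
  FD 6.3: (15.602,-6.86) -> (17.338,-0.804) [heading=74, draw]
  RT 233: heading 74 -> 201
  FD 9.1: (17.338,-0.804) -> (8.843,-4.065) [heading=201, draw]
  FD 10.4: (8.843,-4.065) -> (-0.867,-7.792) [heading=201, draw]
  -- iteration 4/6 --
  FD 6.3: (-0.867,-7.792) -> (-6.748,-10.05) [heading=201, draw]
  RT 233: heading 201 -> 328
  FD 9.1: (-6.748,-10.05) -> (0.969,-14.872) [heading=328, draw]
  FD 10.4: (0.969,-14.872) -> (9.789,-20.384) [heading=328, draw]
  -- iteration 5/6 --
  FD 6.3: (9.789,-20.384) -> (15.132,-23.722) [heading=328, draw]
  RT 233: heading 328 -> 95
  FD 9.1: (15.132,-23.722) -> (14.338,-14.657) [heading=95, draw]
  FD 10.4: (14.338,-14.657) -> (13.432,-4.296) [heading=95, draw]
  -- iteration 6/6 --
  FD 6.3: (13.432,-4.296) -> (12.883,1.98) [heading=95, draw]
  RT 233: heading 95 -> 222
  FD 9.1: (12.883,1.98) -> (6.12,-4.109) [heading=222, draw]
  FD 10.4: (6.12,-4.109) -> (-1.608,-11.068) [heading=222, draw]
]
Final: pos=(-1.608,-11.068), heading=222, 18 segment(s) drawn
Segments drawn: 18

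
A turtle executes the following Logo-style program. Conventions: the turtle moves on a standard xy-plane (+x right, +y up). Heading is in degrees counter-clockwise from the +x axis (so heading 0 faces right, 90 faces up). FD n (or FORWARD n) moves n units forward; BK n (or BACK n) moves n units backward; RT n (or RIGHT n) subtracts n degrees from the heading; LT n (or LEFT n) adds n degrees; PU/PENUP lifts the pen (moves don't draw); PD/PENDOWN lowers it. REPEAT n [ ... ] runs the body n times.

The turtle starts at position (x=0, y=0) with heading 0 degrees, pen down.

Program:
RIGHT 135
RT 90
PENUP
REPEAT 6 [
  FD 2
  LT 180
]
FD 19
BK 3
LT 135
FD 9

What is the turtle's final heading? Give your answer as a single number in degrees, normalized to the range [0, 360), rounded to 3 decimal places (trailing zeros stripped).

Executing turtle program step by step:
Start: pos=(0,0), heading=0, pen down
RT 135: heading 0 -> 225
RT 90: heading 225 -> 135
PU: pen up
REPEAT 6 [
  -- iteration 1/6 --
  FD 2: (0,0) -> (-1.414,1.414) [heading=135, move]
  LT 180: heading 135 -> 315
  -- iteration 2/6 --
  FD 2: (-1.414,1.414) -> (0,0) [heading=315, move]
  LT 180: heading 315 -> 135
  -- iteration 3/6 --
  FD 2: (0,0) -> (-1.414,1.414) [heading=135, move]
  LT 180: heading 135 -> 315
  -- iteration 4/6 --
  FD 2: (-1.414,1.414) -> (0,0) [heading=315, move]
  LT 180: heading 315 -> 135
  -- iteration 5/6 --
  FD 2: (0,0) -> (-1.414,1.414) [heading=135, move]
  LT 180: heading 135 -> 315
  -- iteration 6/6 --
  FD 2: (-1.414,1.414) -> (0,0) [heading=315, move]
  LT 180: heading 315 -> 135
]
FD 19: (0,0) -> (-13.435,13.435) [heading=135, move]
BK 3: (-13.435,13.435) -> (-11.314,11.314) [heading=135, move]
LT 135: heading 135 -> 270
FD 9: (-11.314,11.314) -> (-11.314,2.314) [heading=270, move]
Final: pos=(-11.314,2.314), heading=270, 0 segment(s) drawn

Answer: 270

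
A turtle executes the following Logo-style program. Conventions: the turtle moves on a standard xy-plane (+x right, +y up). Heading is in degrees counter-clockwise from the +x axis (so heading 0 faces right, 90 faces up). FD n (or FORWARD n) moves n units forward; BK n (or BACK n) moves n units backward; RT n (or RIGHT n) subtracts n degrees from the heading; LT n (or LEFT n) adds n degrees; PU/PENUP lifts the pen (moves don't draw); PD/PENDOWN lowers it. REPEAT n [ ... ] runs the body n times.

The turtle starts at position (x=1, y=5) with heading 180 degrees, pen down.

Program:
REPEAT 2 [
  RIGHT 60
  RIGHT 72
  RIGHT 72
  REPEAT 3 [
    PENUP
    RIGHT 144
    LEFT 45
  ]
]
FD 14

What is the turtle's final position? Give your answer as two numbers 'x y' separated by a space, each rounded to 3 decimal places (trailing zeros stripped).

Answer: -1.911 -8.694

Derivation:
Executing turtle program step by step:
Start: pos=(1,5), heading=180, pen down
REPEAT 2 [
  -- iteration 1/2 --
  RT 60: heading 180 -> 120
  RT 72: heading 120 -> 48
  RT 72: heading 48 -> 336
  REPEAT 3 [
    -- iteration 1/3 --
    PU: pen up
    RT 144: heading 336 -> 192
    LT 45: heading 192 -> 237
    -- iteration 2/3 --
    PU: pen up
    RT 144: heading 237 -> 93
    LT 45: heading 93 -> 138
    -- iteration 3/3 --
    PU: pen up
    RT 144: heading 138 -> 354
    LT 45: heading 354 -> 39
  ]
  -- iteration 2/2 --
  RT 60: heading 39 -> 339
  RT 72: heading 339 -> 267
  RT 72: heading 267 -> 195
  REPEAT 3 [
    -- iteration 1/3 --
    PU: pen up
    RT 144: heading 195 -> 51
    LT 45: heading 51 -> 96
    -- iteration 2/3 --
    PU: pen up
    RT 144: heading 96 -> 312
    LT 45: heading 312 -> 357
    -- iteration 3/3 --
    PU: pen up
    RT 144: heading 357 -> 213
    LT 45: heading 213 -> 258
  ]
]
FD 14: (1,5) -> (-1.911,-8.694) [heading=258, move]
Final: pos=(-1.911,-8.694), heading=258, 0 segment(s) drawn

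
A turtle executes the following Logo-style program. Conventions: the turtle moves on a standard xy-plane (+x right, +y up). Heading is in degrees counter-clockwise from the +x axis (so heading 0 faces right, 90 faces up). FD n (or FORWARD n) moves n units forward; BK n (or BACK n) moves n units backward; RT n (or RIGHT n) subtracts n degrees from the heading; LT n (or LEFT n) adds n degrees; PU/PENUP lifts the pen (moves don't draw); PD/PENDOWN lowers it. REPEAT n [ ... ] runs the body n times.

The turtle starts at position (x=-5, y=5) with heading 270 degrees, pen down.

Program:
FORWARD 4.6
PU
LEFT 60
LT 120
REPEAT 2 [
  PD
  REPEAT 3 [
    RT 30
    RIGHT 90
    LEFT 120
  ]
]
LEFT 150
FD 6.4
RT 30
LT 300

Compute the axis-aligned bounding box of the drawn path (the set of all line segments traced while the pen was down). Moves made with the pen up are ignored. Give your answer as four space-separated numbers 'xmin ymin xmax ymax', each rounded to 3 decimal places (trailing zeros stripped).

Answer: -8.2 -5.143 -5 5

Derivation:
Executing turtle program step by step:
Start: pos=(-5,5), heading=270, pen down
FD 4.6: (-5,5) -> (-5,0.4) [heading=270, draw]
PU: pen up
LT 60: heading 270 -> 330
LT 120: heading 330 -> 90
REPEAT 2 [
  -- iteration 1/2 --
  PD: pen down
  REPEAT 3 [
    -- iteration 1/3 --
    RT 30: heading 90 -> 60
    RT 90: heading 60 -> 330
    LT 120: heading 330 -> 90
    -- iteration 2/3 --
    RT 30: heading 90 -> 60
    RT 90: heading 60 -> 330
    LT 120: heading 330 -> 90
    -- iteration 3/3 --
    RT 30: heading 90 -> 60
    RT 90: heading 60 -> 330
    LT 120: heading 330 -> 90
  ]
  -- iteration 2/2 --
  PD: pen down
  REPEAT 3 [
    -- iteration 1/3 --
    RT 30: heading 90 -> 60
    RT 90: heading 60 -> 330
    LT 120: heading 330 -> 90
    -- iteration 2/3 --
    RT 30: heading 90 -> 60
    RT 90: heading 60 -> 330
    LT 120: heading 330 -> 90
    -- iteration 3/3 --
    RT 30: heading 90 -> 60
    RT 90: heading 60 -> 330
    LT 120: heading 330 -> 90
  ]
]
LT 150: heading 90 -> 240
FD 6.4: (-5,0.4) -> (-8.2,-5.143) [heading=240, draw]
RT 30: heading 240 -> 210
LT 300: heading 210 -> 150
Final: pos=(-8.2,-5.143), heading=150, 2 segment(s) drawn

Segment endpoints: x in {-8.2, -5, -5}, y in {-5.143, 0.4, 5}
xmin=-8.2, ymin=-5.143, xmax=-5, ymax=5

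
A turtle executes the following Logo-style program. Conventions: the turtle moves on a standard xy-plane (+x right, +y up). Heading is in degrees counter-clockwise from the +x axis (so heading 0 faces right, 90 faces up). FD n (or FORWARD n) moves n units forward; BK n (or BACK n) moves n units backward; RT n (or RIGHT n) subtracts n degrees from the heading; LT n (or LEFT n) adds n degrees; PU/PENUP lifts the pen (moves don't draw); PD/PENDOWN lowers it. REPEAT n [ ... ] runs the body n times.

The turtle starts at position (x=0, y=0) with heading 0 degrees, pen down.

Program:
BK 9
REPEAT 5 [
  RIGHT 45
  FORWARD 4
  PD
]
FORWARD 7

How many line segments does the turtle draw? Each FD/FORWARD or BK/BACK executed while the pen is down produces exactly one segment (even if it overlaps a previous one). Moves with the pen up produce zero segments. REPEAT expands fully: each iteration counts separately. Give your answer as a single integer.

Executing turtle program step by step:
Start: pos=(0,0), heading=0, pen down
BK 9: (0,0) -> (-9,0) [heading=0, draw]
REPEAT 5 [
  -- iteration 1/5 --
  RT 45: heading 0 -> 315
  FD 4: (-9,0) -> (-6.172,-2.828) [heading=315, draw]
  PD: pen down
  -- iteration 2/5 --
  RT 45: heading 315 -> 270
  FD 4: (-6.172,-2.828) -> (-6.172,-6.828) [heading=270, draw]
  PD: pen down
  -- iteration 3/5 --
  RT 45: heading 270 -> 225
  FD 4: (-6.172,-6.828) -> (-9,-9.657) [heading=225, draw]
  PD: pen down
  -- iteration 4/5 --
  RT 45: heading 225 -> 180
  FD 4: (-9,-9.657) -> (-13,-9.657) [heading=180, draw]
  PD: pen down
  -- iteration 5/5 --
  RT 45: heading 180 -> 135
  FD 4: (-13,-9.657) -> (-15.828,-6.828) [heading=135, draw]
  PD: pen down
]
FD 7: (-15.828,-6.828) -> (-20.778,-1.879) [heading=135, draw]
Final: pos=(-20.778,-1.879), heading=135, 7 segment(s) drawn
Segments drawn: 7

Answer: 7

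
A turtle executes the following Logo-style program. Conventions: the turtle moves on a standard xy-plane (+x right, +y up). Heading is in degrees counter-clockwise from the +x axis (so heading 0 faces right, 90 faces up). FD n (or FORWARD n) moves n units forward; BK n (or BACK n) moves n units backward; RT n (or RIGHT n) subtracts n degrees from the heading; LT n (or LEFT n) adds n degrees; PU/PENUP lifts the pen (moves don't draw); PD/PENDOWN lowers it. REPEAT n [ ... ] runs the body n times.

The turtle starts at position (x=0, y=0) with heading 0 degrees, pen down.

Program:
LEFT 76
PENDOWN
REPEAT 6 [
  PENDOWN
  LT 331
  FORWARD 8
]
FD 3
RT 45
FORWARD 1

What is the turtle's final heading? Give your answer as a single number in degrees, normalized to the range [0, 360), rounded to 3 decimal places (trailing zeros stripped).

Executing turtle program step by step:
Start: pos=(0,0), heading=0, pen down
LT 76: heading 0 -> 76
PD: pen down
REPEAT 6 [
  -- iteration 1/6 --
  PD: pen down
  LT 331: heading 76 -> 47
  FD 8: (0,0) -> (5.456,5.851) [heading=47, draw]
  -- iteration 2/6 --
  PD: pen down
  LT 331: heading 47 -> 18
  FD 8: (5.456,5.851) -> (13.064,8.323) [heading=18, draw]
  -- iteration 3/6 --
  PD: pen down
  LT 331: heading 18 -> 349
  FD 8: (13.064,8.323) -> (20.917,6.796) [heading=349, draw]
  -- iteration 4/6 --
  PD: pen down
  LT 331: heading 349 -> 320
  FD 8: (20.917,6.796) -> (27.046,1.654) [heading=320, draw]
  -- iteration 5/6 --
  PD: pen down
  LT 331: heading 320 -> 291
  FD 8: (27.046,1.654) -> (29.913,-5.814) [heading=291, draw]
  -- iteration 6/6 --
  PD: pen down
  LT 331: heading 291 -> 262
  FD 8: (29.913,-5.814) -> (28.799,-13.737) [heading=262, draw]
]
FD 3: (28.799,-13.737) -> (28.382,-16.707) [heading=262, draw]
RT 45: heading 262 -> 217
FD 1: (28.382,-16.707) -> (27.583,-17.309) [heading=217, draw]
Final: pos=(27.583,-17.309), heading=217, 8 segment(s) drawn

Answer: 217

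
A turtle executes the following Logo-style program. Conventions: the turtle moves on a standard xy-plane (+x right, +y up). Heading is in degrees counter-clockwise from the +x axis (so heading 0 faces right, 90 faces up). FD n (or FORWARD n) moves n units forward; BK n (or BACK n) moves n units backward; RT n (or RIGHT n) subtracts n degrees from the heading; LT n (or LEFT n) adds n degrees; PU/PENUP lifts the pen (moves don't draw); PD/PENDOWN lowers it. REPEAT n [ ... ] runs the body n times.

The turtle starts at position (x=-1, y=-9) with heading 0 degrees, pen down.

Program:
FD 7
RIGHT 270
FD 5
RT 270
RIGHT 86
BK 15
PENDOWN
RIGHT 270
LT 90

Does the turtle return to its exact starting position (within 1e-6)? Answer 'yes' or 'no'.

Executing turtle program step by step:
Start: pos=(-1,-9), heading=0, pen down
FD 7: (-1,-9) -> (6,-9) [heading=0, draw]
RT 270: heading 0 -> 90
FD 5: (6,-9) -> (6,-4) [heading=90, draw]
RT 270: heading 90 -> 180
RT 86: heading 180 -> 94
BK 15: (6,-4) -> (7.046,-18.963) [heading=94, draw]
PD: pen down
RT 270: heading 94 -> 184
LT 90: heading 184 -> 274
Final: pos=(7.046,-18.963), heading=274, 3 segment(s) drawn

Start position: (-1, -9)
Final position: (7.046, -18.963)
Distance = 12.807; >= 1e-6 -> NOT closed

Answer: no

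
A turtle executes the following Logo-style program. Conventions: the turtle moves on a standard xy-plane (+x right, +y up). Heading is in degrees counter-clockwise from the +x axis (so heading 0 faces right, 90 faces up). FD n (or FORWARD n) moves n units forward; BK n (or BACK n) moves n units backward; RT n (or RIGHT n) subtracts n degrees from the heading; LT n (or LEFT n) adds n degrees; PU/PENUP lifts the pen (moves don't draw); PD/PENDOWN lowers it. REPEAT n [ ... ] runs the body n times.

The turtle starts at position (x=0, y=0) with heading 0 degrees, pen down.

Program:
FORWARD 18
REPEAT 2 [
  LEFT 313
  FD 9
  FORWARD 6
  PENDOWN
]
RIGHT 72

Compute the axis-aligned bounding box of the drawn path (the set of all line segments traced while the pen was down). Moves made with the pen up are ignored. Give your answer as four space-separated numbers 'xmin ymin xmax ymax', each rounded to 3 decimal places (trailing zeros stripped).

Answer: 0 -25.934 28.23 0

Derivation:
Executing turtle program step by step:
Start: pos=(0,0), heading=0, pen down
FD 18: (0,0) -> (18,0) [heading=0, draw]
REPEAT 2 [
  -- iteration 1/2 --
  LT 313: heading 0 -> 313
  FD 9: (18,0) -> (24.138,-6.582) [heading=313, draw]
  FD 6: (24.138,-6.582) -> (28.23,-10.97) [heading=313, draw]
  PD: pen down
  -- iteration 2/2 --
  LT 313: heading 313 -> 266
  FD 9: (28.23,-10.97) -> (27.602,-19.948) [heading=266, draw]
  FD 6: (27.602,-19.948) -> (27.184,-25.934) [heading=266, draw]
  PD: pen down
]
RT 72: heading 266 -> 194
Final: pos=(27.184,-25.934), heading=194, 5 segment(s) drawn

Segment endpoints: x in {0, 18, 24.138, 27.184, 27.602, 28.23}, y in {-25.934, -19.948, -10.97, -6.582, 0}
xmin=0, ymin=-25.934, xmax=28.23, ymax=0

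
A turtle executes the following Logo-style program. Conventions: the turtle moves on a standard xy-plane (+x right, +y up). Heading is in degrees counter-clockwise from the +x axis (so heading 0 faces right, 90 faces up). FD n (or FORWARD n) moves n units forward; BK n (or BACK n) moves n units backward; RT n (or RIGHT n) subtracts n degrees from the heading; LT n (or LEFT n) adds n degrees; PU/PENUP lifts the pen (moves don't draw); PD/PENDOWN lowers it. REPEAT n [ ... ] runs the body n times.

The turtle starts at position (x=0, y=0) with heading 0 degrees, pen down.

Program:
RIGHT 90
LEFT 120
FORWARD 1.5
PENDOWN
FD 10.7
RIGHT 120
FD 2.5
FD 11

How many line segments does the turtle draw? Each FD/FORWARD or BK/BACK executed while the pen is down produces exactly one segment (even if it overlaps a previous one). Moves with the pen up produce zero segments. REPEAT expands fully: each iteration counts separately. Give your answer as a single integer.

Executing turtle program step by step:
Start: pos=(0,0), heading=0, pen down
RT 90: heading 0 -> 270
LT 120: heading 270 -> 30
FD 1.5: (0,0) -> (1.299,0.75) [heading=30, draw]
PD: pen down
FD 10.7: (1.299,0.75) -> (10.566,6.1) [heading=30, draw]
RT 120: heading 30 -> 270
FD 2.5: (10.566,6.1) -> (10.566,3.6) [heading=270, draw]
FD 11: (10.566,3.6) -> (10.566,-7.4) [heading=270, draw]
Final: pos=(10.566,-7.4), heading=270, 4 segment(s) drawn
Segments drawn: 4

Answer: 4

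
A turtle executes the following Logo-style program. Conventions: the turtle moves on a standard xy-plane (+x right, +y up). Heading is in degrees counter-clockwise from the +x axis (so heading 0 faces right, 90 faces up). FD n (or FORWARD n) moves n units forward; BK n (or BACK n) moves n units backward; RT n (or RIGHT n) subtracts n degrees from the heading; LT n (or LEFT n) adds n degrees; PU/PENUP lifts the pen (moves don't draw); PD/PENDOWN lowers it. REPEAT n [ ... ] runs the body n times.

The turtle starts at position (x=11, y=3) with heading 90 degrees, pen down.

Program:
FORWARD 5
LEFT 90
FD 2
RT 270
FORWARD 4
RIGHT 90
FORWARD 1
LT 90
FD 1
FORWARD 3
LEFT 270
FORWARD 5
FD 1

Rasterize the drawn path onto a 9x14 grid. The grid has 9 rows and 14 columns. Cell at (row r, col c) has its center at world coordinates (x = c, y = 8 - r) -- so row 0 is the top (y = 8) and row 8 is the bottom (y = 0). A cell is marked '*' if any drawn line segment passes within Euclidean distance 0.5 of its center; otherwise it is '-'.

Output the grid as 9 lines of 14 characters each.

Answer: ---------***--
---------*-*--
---------*-*--
---------*-*--
--------**-*--
--------*--*--
--------*-----
--------*-----
--*******-----

Derivation:
Segment 0: (11,3) -> (11,8)
Segment 1: (11,8) -> (9,8)
Segment 2: (9,8) -> (9,4)
Segment 3: (9,4) -> (8,4)
Segment 4: (8,4) -> (8,3)
Segment 5: (8,3) -> (8,0)
Segment 6: (8,0) -> (3,0)
Segment 7: (3,0) -> (2,0)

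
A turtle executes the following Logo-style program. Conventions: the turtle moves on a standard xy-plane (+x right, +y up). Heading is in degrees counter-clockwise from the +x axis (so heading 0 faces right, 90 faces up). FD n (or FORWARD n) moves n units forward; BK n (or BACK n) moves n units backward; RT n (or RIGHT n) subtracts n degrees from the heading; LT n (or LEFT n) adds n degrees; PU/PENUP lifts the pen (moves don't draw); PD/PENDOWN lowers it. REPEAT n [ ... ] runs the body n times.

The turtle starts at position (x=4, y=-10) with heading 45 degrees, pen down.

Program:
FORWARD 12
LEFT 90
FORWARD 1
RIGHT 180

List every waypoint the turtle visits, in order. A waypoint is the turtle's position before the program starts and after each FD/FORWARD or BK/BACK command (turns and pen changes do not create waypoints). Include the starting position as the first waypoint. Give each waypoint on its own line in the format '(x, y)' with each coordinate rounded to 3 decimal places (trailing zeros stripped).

Answer: (4, -10)
(12.485, -1.515)
(11.778, -0.808)

Derivation:
Executing turtle program step by step:
Start: pos=(4,-10), heading=45, pen down
FD 12: (4,-10) -> (12.485,-1.515) [heading=45, draw]
LT 90: heading 45 -> 135
FD 1: (12.485,-1.515) -> (11.778,-0.808) [heading=135, draw]
RT 180: heading 135 -> 315
Final: pos=(11.778,-0.808), heading=315, 2 segment(s) drawn
Waypoints (3 total):
(4, -10)
(12.485, -1.515)
(11.778, -0.808)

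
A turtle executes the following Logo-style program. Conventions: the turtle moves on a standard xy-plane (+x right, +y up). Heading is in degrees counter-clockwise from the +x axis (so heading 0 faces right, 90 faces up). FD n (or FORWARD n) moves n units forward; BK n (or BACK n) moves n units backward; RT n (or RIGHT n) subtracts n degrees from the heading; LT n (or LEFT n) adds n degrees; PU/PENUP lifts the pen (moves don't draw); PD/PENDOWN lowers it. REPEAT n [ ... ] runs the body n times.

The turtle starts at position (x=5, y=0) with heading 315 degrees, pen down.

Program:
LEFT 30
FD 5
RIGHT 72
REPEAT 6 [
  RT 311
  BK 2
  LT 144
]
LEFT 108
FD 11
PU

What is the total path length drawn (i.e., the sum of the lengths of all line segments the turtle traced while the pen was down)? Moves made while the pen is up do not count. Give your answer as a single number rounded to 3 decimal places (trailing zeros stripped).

Answer: 28

Derivation:
Executing turtle program step by step:
Start: pos=(5,0), heading=315, pen down
LT 30: heading 315 -> 345
FD 5: (5,0) -> (9.83,-1.294) [heading=345, draw]
RT 72: heading 345 -> 273
REPEAT 6 [
  -- iteration 1/6 --
  RT 311: heading 273 -> 322
  BK 2: (9.83,-1.294) -> (8.254,-0.063) [heading=322, draw]
  LT 144: heading 322 -> 106
  -- iteration 2/6 --
  RT 311: heading 106 -> 155
  BK 2: (8.254,-0.063) -> (10.066,-0.908) [heading=155, draw]
  LT 144: heading 155 -> 299
  -- iteration 3/6 --
  RT 311: heading 299 -> 348
  BK 2: (10.066,-0.908) -> (8.11,-0.492) [heading=348, draw]
  LT 144: heading 348 -> 132
  -- iteration 4/6 --
  RT 311: heading 132 -> 181
  BK 2: (8.11,-0.492) -> (10.11,-0.457) [heading=181, draw]
  LT 144: heading 181 -> 325
  -- iteration 5/6 --
  RT 311: heading 325 -> 14
  BK 2: (10.11,-0.457) -> (8.169,-0.941) [heading=14, draw]
  LT 144: heading 14 -> 158
  -- iteration 6/6 --
  RT 311: heading 158 -> 207
  BK 2: (8.169,-0.941) -> (9.951,-0.033) [heading=207, draw]
  LT 144: heading 207 -> 351
]
LT 108: heading 351 -> 99
FD 11: (9.951,-0.033) -> (8.23,10.831) [heading=99, draw]
PU: pen up
Final: pos=(8.23,10.831), heading=99, 8 segment(s) drawn

Segment lengths:
  seg 1: (5,0) -> (9.83,-1.294), length = 5
  seg 2: (9.83,-1.294) -> (8.254,-0.063), length = 2
  seg 3: (8.254,-0.063) -> (10.066,-0.908), length = 2
  seg 4: (10.066,-0.908) -> (8.11,-0.492), length = 2
  seg 5: (8.11,-0.492) -> (10.11,-0.457), length = 2
  seg 6: (10.11,-0.457) -> (8.169,-0.941), length = 2
  seg 7: (8.169,-0.941) -> (9.951,-0.033), length = 2
  seg 8: (9.951,-0.033) -> (8.23,10.831), length = 11
Total = 28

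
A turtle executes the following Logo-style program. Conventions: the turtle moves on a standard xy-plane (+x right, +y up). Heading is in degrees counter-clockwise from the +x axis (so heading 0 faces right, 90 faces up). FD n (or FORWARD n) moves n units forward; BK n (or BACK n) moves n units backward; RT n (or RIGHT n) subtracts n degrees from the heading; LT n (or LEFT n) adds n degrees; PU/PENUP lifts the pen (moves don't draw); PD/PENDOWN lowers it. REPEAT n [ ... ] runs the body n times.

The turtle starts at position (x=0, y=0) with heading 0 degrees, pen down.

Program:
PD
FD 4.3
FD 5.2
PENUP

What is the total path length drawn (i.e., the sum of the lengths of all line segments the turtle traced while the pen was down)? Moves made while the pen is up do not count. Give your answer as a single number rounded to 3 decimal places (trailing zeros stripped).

Answer: 9.5

Derivation:
Executing turtle program step by step:
Start: pos=(0,0), heading=0, pen down
PD: pen down
FD 4.3: (0,0) -> (4.3,0) [heading=0, draw]
FD 5.2: (4.3,0) -> (9.5,0) [heading=0, draw]
PU: pen up
Final: pos=(9.5,0), heading=0, 2 segment(s) drawn

Segment lengths:
  seg 1: (0,0) -> (4.3,0), length = 4.3
  seg 2: (4.3,0) -> (9.5,0), length = 5.2
Total = 9.5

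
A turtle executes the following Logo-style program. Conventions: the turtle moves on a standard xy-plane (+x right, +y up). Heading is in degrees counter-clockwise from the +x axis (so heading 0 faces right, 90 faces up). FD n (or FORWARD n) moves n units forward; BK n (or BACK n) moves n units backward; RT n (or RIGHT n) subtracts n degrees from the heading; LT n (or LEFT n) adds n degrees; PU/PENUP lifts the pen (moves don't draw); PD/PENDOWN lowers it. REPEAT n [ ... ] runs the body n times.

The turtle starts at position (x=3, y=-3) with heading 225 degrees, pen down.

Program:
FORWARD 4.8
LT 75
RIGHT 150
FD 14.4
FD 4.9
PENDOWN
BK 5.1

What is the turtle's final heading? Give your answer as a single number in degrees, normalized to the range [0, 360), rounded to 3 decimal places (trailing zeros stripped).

Answer: 150

Derivation:
Executing turtle program step by step:
Start: pos=(3,-3), heading=225, pen down
FD 4.8: (3,-3) -> (-0.394,-6.394) [heading=225, draw]
LT 75: heading 225 -> 300
RT 150: heading 300 -> 150
FD 14.4: (-0.394,-6.394) -> (-12.865,0.806) [heading=150, draw]
FD 4.9: (-12.865,0.806) -> (-17.108,3.256) [heading=150, draw]
PD: pen down
BK 5.1: (-17.108,3.256) -> (-12.692,0.706) [heading=150, draw]
Final: pos=(-12.692,0.706), heading=150, 4 segment(s) drawn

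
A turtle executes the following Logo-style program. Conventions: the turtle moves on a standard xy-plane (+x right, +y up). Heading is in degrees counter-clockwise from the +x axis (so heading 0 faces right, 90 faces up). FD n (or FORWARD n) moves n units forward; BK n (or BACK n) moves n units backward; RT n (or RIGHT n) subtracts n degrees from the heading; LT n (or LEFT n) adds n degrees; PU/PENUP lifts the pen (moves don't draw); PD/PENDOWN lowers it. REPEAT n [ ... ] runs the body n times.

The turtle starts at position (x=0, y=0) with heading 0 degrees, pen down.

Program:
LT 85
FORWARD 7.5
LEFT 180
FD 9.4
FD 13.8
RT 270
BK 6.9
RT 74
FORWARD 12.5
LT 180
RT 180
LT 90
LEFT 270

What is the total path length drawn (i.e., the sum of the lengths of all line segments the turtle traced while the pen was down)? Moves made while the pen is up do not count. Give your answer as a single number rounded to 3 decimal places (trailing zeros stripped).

Answer: 50.1

Derivation:
Executing turtle program step by step:
Start: pos=(0,0), heading=0, pen down
LT 85: heading 0 -> 85
FD 7.5: (0,0) -> (0.654,7.471) [heading=85, draw]
LT 180: heading 85 -> 265
FD 9.4: (0.654,7.471) -> (-0.166,-1.893) [heading=265, draw]
FD 13.8: (-0.166,-1.893) -> (-1.368,-15.64) [heading=265, draw]
RT 270: heading 265 -> 355
BK 6.9: (-1.368,-15.64) -> (-8.242,-15.039) [heading=355, draw]
RT 74: heading 355 -> 281
FD 12.5: (-8.242,-15.039) -> (-5.857,-27.309) [heading=281, draw]
LT 180: heading 281 -> 101
RT 180: heading 101 -> 281
LT 90: heading 281 -> 11
LT 270: heading 11 -> 281
Final: pos=(-5.857,-27.309), heading=281, 5 segment(s) drawn

Segment lengths:
  seg 1: (0,0) -> (0.654,7.471), length = 7.5
  seg 2: (0.654,7.471) -> (-0.166,-1.893), length = 9.4
  seg 3: (-0.166,-1.893) -> (-1.368,-15.64), length = 13.8
  seg 4: (-1.368,-15.64) -> (-8.242,-15.039), length = 6.9
  seg 5: (-8.242,-15.039) -> (-5.857,-27.309), length = 12.5
Total = 50.1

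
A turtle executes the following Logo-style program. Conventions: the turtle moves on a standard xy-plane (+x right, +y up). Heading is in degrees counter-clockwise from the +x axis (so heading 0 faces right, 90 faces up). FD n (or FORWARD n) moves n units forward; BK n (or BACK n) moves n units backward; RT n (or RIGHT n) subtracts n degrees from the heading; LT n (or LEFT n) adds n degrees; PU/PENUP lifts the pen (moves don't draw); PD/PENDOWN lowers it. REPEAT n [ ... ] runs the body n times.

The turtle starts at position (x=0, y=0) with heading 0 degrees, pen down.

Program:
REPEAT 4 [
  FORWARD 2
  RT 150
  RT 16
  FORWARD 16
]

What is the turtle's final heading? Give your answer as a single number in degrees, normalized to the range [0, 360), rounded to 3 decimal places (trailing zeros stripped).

Answer: 56

Derivation:
Executing turtle program step by step:
Start: pos=(0,0), heading=0, pen down
REPEAT 4 [
  -- iteration 1/4 --
  FD 2: (0,0) -> (2,0) [heading=0, draw]
  RT 150: heading 0 -> 210
  RT 16: heading 210 -> 194
  FD 16: (2,0) -> (-13.525,-3.871) [heading=194, draw]
  -- iteration 2/4 --
  FD 2: (-13.525,-3.871) -> (-15.465,-4.355) [heading=194, draw]
  RT 150: heading 194 -> 44
  RT 16: heading 44 -> 28
  FD 16: (-15.465,-4.355) -> (-1.338,3.157) [heading=28, draw]
  -- iteration 3/4 --
  FD 2: (-1.338,3.157) -> (0.428,4.096) [heading=28, draw]
  RT 150: heading 28 -> 238
  RT 16: heading 238 -> 222
  FD 16: (0.428,4.096) -> (-11.463,-6.61) [heading=222, draw]
  -- iteration 4/4 --
  FD 2: (-11.463,-6.61) -> (-12.949,-7.948) [heading=222, draw]
  RT 150: heading 222 -> 72
  RT 16: heading 72 -> 56
  FD 16: (-12.949,-7.948) -> (-4.002,5.316) [heading=56, draw]
]
Final: pos=(-4.002,5.316), heading=56, 8 segment(s) drawn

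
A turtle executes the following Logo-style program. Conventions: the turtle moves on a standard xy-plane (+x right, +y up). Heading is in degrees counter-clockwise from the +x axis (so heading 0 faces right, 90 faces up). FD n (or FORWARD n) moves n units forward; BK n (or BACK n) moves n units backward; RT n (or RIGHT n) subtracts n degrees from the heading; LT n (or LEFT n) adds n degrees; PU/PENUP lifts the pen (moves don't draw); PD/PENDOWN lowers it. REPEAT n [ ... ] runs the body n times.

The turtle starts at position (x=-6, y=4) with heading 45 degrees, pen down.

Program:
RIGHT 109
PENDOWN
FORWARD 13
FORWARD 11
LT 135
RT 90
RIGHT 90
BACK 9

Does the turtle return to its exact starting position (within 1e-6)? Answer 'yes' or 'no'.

Executing turtle program step by step:
Start: pos=(-6,4), heading=45, pen down
RT 109: heading 45 -> 296
PD: pen down
FD 13: (-6,4) -> (-0.301,-7.684) [heading=296, draw]
FD 11: (-0.301,-7.684) -> (4.521,-17.571) [heading=296, draw]
LT 135: heading 296 -> 71
RT 90: heading 71 -> 341
RT 90: heading 341 -> 251
BK 9: (4.521,-17.571) -> (7.451,-9.061) [heading=251, draw]
Final: pos=(7.451,-9.061), heading=251, 3 segment(s) drawn

Start position: (-6, 4)
Final position: (7.451, -9.061)
Distance = 18.749; >= 1e-6 -> NOT closed

Answer: no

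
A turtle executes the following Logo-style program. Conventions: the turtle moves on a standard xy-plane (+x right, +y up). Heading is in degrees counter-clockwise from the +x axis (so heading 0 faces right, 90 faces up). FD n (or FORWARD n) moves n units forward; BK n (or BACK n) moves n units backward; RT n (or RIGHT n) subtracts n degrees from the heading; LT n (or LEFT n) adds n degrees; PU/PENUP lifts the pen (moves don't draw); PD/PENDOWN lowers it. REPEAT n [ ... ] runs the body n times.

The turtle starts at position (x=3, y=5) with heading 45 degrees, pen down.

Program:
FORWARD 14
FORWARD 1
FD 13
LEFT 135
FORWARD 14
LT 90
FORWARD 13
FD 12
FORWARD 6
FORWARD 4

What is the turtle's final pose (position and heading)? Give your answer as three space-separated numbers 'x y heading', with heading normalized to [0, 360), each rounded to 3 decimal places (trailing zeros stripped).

Executing turtle program step by step:
Start: pos=(3,5), heading=45, pen down
FD 14: (3,5) -> (12.899,14.899) [heading=45, draw]
FD 1: (12.899,14.899) -> (13.607,15.607) [heading=45, draw]
FD 13: (13.607,15.607) -> (22.799,24.799) [heading=45, draw]
LT 135: heading 45 -> 180
FD 14: (22.799,24.799) -> (8.799,24.799) [heading=180, draw]
LT 90: heading 180 -> 270
FD 13: (8.799,24.799) -> (8.799,11.799) [heading=270, draw]
FD 12: (8.799,11.799) -> (8.799,-0.201) [heading=270, draw]
FD 6: (8.799,-0.201) -> (8.799,-6.201) [heading=270, draw]
FD 4: (8.799,-6.201) -> (8.799,-10.201) [heading=270, draw]
Final: pos=(8.799,-10.201), heading=270, 8 segment(s) drawn

Answer: 8.799 -10.201 270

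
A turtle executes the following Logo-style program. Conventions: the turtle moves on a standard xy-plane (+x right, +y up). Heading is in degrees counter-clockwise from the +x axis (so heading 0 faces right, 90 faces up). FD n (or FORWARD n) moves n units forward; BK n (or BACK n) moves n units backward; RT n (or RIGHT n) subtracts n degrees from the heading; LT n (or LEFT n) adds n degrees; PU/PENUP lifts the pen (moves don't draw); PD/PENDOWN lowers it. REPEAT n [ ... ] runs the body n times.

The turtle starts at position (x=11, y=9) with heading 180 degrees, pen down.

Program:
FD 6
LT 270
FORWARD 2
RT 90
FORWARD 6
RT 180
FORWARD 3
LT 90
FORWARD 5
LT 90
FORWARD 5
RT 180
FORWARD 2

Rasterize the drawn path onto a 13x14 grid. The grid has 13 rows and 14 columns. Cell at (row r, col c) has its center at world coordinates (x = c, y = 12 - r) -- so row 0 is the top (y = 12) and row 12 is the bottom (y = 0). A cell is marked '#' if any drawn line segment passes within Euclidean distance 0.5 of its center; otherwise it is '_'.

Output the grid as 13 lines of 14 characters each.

Segment 0: (11,9) -> (5,9)
Segment 1: (5,9) -> (5,11)
Segment 2: (5,11) -> (11,11)
Segment 3: (11,11) -> (8,11)
Segment 4: (8,11) -> (8,6)
Segment 5: (8,6) -> (13,6)
Segment 6: (13,6) -> (11,6)

Answer: ______________
_____#######__
_____#__#_____
_____#######__
________#_____
________#_____
________######
______________
______________
______________
______________
______________
______________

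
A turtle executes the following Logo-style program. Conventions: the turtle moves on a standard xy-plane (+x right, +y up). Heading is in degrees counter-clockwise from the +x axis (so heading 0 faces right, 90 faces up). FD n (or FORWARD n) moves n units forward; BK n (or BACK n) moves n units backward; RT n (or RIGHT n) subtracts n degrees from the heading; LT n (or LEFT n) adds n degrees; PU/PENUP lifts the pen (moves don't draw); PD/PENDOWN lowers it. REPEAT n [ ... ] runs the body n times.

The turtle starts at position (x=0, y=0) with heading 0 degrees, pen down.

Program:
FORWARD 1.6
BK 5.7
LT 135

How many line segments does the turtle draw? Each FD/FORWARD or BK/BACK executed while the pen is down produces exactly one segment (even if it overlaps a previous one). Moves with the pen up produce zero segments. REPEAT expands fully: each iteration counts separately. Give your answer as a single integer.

Answer: 2

Derivation:
Executing turtle program step by step:
Start: pos=(0,0), heading=0, pen down
FD 1.6: (0,0) -> (1.6,0) [heading=0, draw]
BK 5.7: (1.6,0) -> (-4.1,0) [heading=0, draw]
LT 135: heading 0 -> 135
Final: pos=(-4.1,0), heading=135, 2 segment(s) drawn
Segments drawn: 2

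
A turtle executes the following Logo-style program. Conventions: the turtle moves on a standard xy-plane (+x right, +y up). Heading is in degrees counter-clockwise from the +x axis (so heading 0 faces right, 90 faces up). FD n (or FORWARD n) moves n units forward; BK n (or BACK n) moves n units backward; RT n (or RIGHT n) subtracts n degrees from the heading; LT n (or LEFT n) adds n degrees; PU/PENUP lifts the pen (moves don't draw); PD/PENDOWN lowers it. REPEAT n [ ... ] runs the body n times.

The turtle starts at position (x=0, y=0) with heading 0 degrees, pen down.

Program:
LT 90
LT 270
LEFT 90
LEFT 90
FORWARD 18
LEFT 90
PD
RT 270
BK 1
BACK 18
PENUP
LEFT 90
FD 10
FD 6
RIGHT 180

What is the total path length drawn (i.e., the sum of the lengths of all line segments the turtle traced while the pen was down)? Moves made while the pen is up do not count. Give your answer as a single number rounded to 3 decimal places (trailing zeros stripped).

Executing turtle program step by step:
Start: pos=(0,0), heading=0, pen down
LT 90: heading 0 -> 90
LT 270: heading 90 -> 0
LT 90: heading 0 -> 90
LT 90: heading 90 -> 180
FD 18: (0,0) -> (-18,0) [heading=180, draw]
LT 90: heading 180 -> 270
PD: pen down
RT 270: heading 270 -> 0
BK 1: (-18,0) -> (-19,0) [heading=0, draw]
BK 18: (-19,0) -> (-37,0) [heading=0, draw]
PU: pen up
LT 90: heading 0 -> 90
FD 10: (-37,0) -> (-37,10) [heading=90, move]
FD 6: (-37,10) -> (-37,16) [heading=90, move]
RT 180: heading 90 -> 270
Final: pos=(-37,16), heading=270, 3 segment(s) drawn

Segment lengths:
  seg 1: (0,0) -> (-18,0), length = 18
  seg 2: (-18,0) -> (-19,0), length = 1
  seg 3: (-19,0) -> (-37,0), length = 18
Total = 37

Answer: 37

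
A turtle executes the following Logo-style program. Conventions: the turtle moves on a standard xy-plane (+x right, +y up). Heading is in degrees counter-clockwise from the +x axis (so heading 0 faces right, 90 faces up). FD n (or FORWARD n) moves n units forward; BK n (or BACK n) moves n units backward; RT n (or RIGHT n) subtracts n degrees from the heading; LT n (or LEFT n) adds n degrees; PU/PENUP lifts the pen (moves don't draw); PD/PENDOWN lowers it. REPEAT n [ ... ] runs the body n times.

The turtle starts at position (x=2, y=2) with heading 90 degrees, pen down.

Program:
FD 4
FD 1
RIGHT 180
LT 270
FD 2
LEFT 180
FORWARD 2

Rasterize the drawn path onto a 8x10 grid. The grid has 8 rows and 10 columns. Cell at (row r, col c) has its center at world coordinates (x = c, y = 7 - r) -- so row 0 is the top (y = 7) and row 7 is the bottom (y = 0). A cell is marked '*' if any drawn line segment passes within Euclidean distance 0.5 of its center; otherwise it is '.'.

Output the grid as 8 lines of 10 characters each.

Segment 0: (2,2) -> (2,6)
Segment 1: (2,6) -> (2,7)
Segment 2: (2,7) -> (0,7)
Segment 3: (0,7) -> (2,7)

Answer: ***.......
..*.......
..*.......
..*.......
..*.......
..*.......
..........
..........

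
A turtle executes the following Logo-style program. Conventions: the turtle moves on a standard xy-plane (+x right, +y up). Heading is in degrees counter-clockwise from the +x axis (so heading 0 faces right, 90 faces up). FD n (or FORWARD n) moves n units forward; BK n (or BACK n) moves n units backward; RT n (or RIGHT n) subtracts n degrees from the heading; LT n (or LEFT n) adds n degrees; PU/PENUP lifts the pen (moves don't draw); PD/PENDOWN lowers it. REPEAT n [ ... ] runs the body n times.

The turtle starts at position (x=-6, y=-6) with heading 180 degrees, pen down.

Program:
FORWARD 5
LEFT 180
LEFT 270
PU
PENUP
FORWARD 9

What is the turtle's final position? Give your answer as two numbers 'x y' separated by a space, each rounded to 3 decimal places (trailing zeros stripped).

Answer: -11 -15

Derivation:
Executing turtle program step by step:
Start: pos=(-6,-6), heading=180, pen down
FD 5: (-6,-6) -> (-11,-6) [heading=180, draw]
LT 180: heading 180 -> 0
LT 270: heading 0 -> 270
PU: pen up
PU: pen up
FD 9: (-11,-6) -> (-11,-15) [heading=270, move]
Final: pos=(-11,-15), heading=270, 1 segment(s) drawn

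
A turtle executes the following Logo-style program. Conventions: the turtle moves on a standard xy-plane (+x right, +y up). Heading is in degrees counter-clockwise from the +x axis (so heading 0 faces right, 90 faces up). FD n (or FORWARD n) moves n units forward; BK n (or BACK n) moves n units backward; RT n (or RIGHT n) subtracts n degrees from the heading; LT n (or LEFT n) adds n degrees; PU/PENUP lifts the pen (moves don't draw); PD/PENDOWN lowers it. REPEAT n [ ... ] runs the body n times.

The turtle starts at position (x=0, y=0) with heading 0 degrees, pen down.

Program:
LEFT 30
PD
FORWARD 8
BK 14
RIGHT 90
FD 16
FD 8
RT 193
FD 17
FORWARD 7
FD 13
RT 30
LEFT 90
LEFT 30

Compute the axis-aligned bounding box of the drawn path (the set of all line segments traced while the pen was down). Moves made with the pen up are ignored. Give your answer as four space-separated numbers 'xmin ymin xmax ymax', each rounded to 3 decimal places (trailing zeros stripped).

Executing turtle program step by step:
Start: pos=(0,0), heading=0, pen down
LT 30: heading 0 -> 30
PD: pen down
FD 8: (0,0) -> (6.928,4) [heading=30, draw]
BK 14: (6.928,4) -> (-5.196,-3) [heading=30, draw]
RT 90: heading 30 -> 300
FD 16: (-5.196,-3) -> (2.804,-16.856) [heading=300, draw]
FD 8: (2.804,-16.856) -> (6.804,-23.785) [heading=300, draw]
RT 193: heading 300 -> 107
FD 17: (6.804,-23.785) -> (1.834,-7.527) [heading=107, draw]
FD 7: (1.834,-7.527) -> (-0.213,-0.833) [heading=107, draw]
FD 13: (-0.213,-0.833) -> (-4.014,11.599) [heading=107, draw]
RT 30: heading 107 -> 77
LT 90: heading 77 -> 167
LT 30: heading 167 -> 197
Final: pos=(-4.014,11.599), heading=197, 7 segment(s) drawn

Segment endpoints: x in {-5.196, -4.014, -0.213, 0, 1.834, 2.804, 6.804, 6.928}, y in {-23.785, -16.856, -7.527, -3, -0.833, 0, 4, 11.599}
xmin=-5.196, ymin=-23.785, xmax=6.928, ymax=11.599

Answer: -5.196 -23.785 6.928 11.599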